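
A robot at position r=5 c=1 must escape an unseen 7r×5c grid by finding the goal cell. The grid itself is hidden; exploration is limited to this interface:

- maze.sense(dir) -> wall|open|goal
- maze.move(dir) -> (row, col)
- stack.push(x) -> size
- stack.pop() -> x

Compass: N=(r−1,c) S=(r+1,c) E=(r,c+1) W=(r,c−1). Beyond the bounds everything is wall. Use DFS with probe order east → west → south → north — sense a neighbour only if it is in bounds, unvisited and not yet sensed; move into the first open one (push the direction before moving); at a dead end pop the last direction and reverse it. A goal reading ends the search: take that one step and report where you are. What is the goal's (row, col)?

-> sense(dir='east')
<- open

-> push(x='east')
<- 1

-> move(dir='east')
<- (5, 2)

-> sense(dir='east')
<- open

-> push(x='east')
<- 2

-> move(dir='east')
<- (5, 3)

-> sense(dir='east')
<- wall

-> sense(dir='south')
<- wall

-> sense(dir='north')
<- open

-> push(x='north')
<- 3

-> move(dir='north')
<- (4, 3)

-> sense(dir='east')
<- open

-> push(x='east')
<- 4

-> move(dir='east')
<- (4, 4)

-> sense(dir='north')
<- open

-> push(x='north')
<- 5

-> move(dir='north')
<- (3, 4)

-> sense(dir='west')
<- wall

-> sense(dir='north')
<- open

-> push(x='north')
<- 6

-> move(dir='north')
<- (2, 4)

-> sense(dir='west')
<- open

-> push(x='west')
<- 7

-> move(dir='west')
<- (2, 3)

-> sense(dir='west')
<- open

-> push(x='west')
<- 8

-> move(dir='west')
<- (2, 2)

-> sense(dir='west')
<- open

-> push(x='west')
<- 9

-> move(dir='west')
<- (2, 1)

-> sense(dir='west')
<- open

-> push(x='west')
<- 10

-> move(dir='west')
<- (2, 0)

-> sense(dir='south')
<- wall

-> sense(dir='north')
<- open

-> push(x='north')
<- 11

-> move(dir='north')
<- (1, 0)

-> sense(dir='east')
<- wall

-> sense(dir='north')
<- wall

-> pop()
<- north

-> move(dir='south')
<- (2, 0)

-> pop()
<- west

-> move(dir='east')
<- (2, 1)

-> sense(dir='south')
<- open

-> push(x='south')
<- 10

-> move(dir='south')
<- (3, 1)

-> sense(dir='east')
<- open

-> push(x='east')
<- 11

-> move(dir='east')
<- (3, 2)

-> sense(dir='south')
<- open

-> push(x='south')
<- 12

-> move(dir='south')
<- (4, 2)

-> sense(dir='west')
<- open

-> push(x='west')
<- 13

-> move(dir='west')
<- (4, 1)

-> sense(dir='west')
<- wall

-> pop()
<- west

-> move(dir='east')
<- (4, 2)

-> pop()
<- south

-> move(dir='north')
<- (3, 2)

-> pop()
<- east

-> move(dir='west')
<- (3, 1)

-> pop()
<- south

-> move(dir='north')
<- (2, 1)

-> pop()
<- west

-> move(dir='east')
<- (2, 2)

-> sense(dir='north')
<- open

-> push(x='north')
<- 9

-> move(dir='north')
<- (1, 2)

-> sense(dir='east')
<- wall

-> sense(dir='north')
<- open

-> push(x='north')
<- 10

-> move(dir='north')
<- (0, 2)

-> sense(dir='east')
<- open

-> push(x='east')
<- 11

-> move(dir='east')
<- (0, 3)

-> sense(dir='east')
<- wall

-> pop()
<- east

-> move(dir='west')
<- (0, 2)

-> sense(dir='west')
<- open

-> push(x='west')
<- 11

-> move(dir='west')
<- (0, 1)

-> pop()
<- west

-> move(dir='east')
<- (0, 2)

-> pop()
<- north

-> move(dir='south')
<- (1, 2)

-> pop()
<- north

-> move(dir='south')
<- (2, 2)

-> pop()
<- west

-> move(dir='east')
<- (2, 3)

-> pop()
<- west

-> move(dir='east')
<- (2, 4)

-> sense(dir='north')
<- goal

-> move(dir='north')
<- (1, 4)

Answer: (1, 4)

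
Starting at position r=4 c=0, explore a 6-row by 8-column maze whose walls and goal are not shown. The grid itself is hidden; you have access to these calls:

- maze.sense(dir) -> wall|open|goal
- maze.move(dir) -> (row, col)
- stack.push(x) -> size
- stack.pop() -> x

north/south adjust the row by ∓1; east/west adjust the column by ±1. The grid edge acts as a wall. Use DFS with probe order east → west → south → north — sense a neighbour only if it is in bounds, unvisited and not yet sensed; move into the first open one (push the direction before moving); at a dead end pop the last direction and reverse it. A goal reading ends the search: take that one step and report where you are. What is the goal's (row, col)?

·→ maze.sense(east)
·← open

·→ stack.push(east)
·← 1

·→ maze.move(east)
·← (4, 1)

·→ maze.sense(east)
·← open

·→ stack.push(east)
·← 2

·→ maze.move(east)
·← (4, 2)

·→ maze.sense(east)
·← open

·→ stack.push(east)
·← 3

·→ maze.move(east)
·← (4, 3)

·→ maze.sense(east)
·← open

·→ stack.push(east)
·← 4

·→ maze.move(east)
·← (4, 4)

·→ maze.sense(east)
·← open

·→ stack.push(east)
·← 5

·→ maze.move(east)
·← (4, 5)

·→ maze.sense(east)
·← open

·→ stack.push(east)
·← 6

·→ maze.move(east)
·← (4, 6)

·→ maze.sense(east)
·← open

·→ stack.push(east)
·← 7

·→ maze.move(east)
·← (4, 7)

·→ maze.sense(south)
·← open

·→ stack.push(south)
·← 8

·→ maze.move(south)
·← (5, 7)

·→ maze.sense(west)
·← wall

·→ stack.pop()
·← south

·→ maze.move(north)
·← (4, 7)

·→ maze.sense(north)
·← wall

·→ stack.pop()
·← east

·→ maze.move(west)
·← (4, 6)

·→ maze.sense(north)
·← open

·→ stack.push(north)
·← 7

·→ maze.move(north)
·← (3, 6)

·→ maze.sense(west)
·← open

·→ stack.push(west)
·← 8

·→ maze.move(west)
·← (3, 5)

·→ maze.sense(west)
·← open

·→ stack.push(west)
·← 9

·→ maze.move(west)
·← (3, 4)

·→ maze.sense(west)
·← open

·→ stack.push(west)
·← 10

·→ maze.move(west)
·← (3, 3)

·→ maze.sense(west)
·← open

·→ stack.push(west)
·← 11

·→ maze.move(west)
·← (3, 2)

·→ maze.sense(west)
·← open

·→ stack.push(west)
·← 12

·→ maze.move(west)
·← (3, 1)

·→ maze.sense(west)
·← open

·→ stack.push(west)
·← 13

·→ maze.move(west)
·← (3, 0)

·→ maze.sense(north)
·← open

·→ stack.push(north)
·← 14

·→ maze.move(north)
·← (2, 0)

·→ maze.sense(east)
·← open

·→ stack.push(east)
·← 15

·→ maze.move(east)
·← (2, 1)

·→ maze.sense(east)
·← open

·→ stack.push(east)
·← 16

·→ maze.move(east)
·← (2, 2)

·→ maze.sense(east)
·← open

·→ stack.push(east)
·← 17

·→ maze.move(east)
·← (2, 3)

·→ maze.sense(east)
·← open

·→ stack.push(east)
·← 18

·→ maze.move(east)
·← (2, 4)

·→ maze.sense(east)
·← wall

·→ maze.sense(north)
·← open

·→ stack.push(north)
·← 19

·→ maze.move(north)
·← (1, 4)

·→ maze.sense(east)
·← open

·→ stack.push(east)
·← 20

·→ maze.move(east)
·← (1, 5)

·→ maze.sense(east)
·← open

·→ stack.push(east)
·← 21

·→ maze.move(east)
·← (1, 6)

·→ maze.sense(east)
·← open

·→ stack.push(east)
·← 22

·→ maze.move(east)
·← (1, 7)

·→ maze.sense(south)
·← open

·→ stack.push(south)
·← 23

·→ maze.move(south)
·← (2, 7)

·→ maze.sense(west)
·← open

·→ stack.push(west)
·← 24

·→ maze.move(west)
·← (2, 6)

·→ stack.pop()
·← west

·→ maze.move(east)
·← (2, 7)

·→ stack.pop()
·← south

·→ maze.move(north)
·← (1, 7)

·→ maze.sense(north)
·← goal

·→ maze.move(north)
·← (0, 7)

Answer: (0, 7)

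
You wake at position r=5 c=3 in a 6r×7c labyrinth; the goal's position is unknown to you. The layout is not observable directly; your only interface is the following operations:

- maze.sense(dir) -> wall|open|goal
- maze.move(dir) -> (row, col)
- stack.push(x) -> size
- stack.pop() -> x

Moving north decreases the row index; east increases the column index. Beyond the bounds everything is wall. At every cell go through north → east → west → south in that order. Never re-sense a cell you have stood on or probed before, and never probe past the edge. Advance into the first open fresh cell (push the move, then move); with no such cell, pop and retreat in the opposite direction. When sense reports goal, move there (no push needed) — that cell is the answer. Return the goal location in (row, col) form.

>>> maze.sense dir: north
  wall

>>> maze.sense dir: east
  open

>>> stack.push x: east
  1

>>> maze.move dir: east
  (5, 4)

>>> maze.sense dir: north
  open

>>> stack.push x: north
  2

>>> maze.move dir: north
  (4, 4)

>>> maze.sense dir: north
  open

>>> stack.push x: north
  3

>>> maze.move dir: north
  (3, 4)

>>> maze.sense dir: north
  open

>>> stack.push x: north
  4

>>> maze.move dir: north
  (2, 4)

>>> maze.sense dir: north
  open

>>> stack.push x: north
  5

>>> maze.move dir: north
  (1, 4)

>>> maze.sense dir: north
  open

>>> stack.push x: north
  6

>>> maze.move dir: north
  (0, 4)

>>> maze.sense dir: east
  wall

>>> maze.sense dir: west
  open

>>> stack.push x: west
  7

>>> maze.move dir: west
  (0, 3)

>>> maze.sense dir: west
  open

>>> stack.push x: west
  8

>>> maze.move dir: west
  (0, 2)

>>> maze.sense dir: west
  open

>>> stack.push x: west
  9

>>> maze.move dir: west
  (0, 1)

>>> maze.sense dir: west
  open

>>> stack.push x: west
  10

>>> maze.move dir: west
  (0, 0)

>>> maze.sense dir: south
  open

>>> stack.push x: south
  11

>>> maze.move dir: south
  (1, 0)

>>> maze.sense dir: east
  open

>>> stack.push x: east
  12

>>> maze.move dir: east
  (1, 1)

>>> maze.sense dir: east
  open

>>> stack.push x: east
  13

>>> maze.move dir: east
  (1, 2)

>>> maze.sense dir: east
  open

>>> stack.push x: east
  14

>>> maze.move dir: east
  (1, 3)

>>> maze.sense dir: south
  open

>>> stack.push x: south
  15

>>> maze.move dir: south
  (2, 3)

>>> maze.sense dir: west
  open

>>> stack.push x: west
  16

>>> maze.move dir: west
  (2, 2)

>>> maze.sense dir: west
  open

>>> stack.push x: west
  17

>>> maze.move dir: west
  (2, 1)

>>> maze.sense dir: west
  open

>>> stack.push x: west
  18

>>> maze.move dir: west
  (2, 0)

>>> maze.sense dir: south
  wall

>>> stack.pop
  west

>>> maze.move dir: east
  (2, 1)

>>> maze.sense dir: south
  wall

>>> stack.pop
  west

>>> maze.move dir: east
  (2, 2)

>>> maze.sense dir: south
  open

>>> stack.push x: south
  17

>>> maze.move dir: south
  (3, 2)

>>> maze.sense dir: east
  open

>>> stack.push x: east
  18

>>> maze.move dir: east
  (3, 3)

>>> stack.pop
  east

>>> maze.move dir: west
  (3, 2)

>>> maze.sense dir: south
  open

>>> stack.push x: south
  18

>>> maze.move dir: south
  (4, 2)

>>> maze.sense dir: west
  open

>>> stack.push x: west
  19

>>> maze.move dir: west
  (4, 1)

>>> maze.sense dir: west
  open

>>> stack.push x: west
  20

>>> maze.move dir: west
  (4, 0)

>>> maze.sense dir: south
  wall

>>> stack.pop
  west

>>> maze.move dir: east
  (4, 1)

>>> maze.sense dir: south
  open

>>> stack.push x: south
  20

>>> maze.move dir: south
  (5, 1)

>>> maze.sense dir: east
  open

>>> stack.push x: east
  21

>>> maze.move dir: east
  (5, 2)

>>> stack.pop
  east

>>> maze.move dir: west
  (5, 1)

>>> stack.pop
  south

>>> maze.move dir: north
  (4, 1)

>>> stack.pop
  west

>>> maze.move dir: east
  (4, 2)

>>> stack.pop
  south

>>> maze.move dir: north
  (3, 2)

>>> stack.pop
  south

>>> maze.move dir: north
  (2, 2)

>>> stack.pop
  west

>>> maze.move dir: east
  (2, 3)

>>> stack.pop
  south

>>> maze.move dir: north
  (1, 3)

>>> stack.pop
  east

>>> maze.move dir: west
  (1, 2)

>>> stack.pop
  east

>>> maze.move dir: west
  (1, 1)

>>> stack.pop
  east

>>> maze.move dir: west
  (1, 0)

>>> stack.pop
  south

>>> maze.move dir: north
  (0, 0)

>>> stack.pop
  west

>>> maze.move dir: east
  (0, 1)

>>> stack.pop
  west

>>> maze.move dir: east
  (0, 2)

>>> stack.pop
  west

>>> maze.move dir: east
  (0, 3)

>>> stack.pop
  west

>>> maze.move dir: east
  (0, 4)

>>> stack.pop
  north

>>> maze.move dir: south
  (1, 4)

>>> maze.sense dir: east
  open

>>> stack.push x: east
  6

>>> maze.move dir: east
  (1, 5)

>>> maze.sense dir: east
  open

>>> stack.push x: east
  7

>>> maze.move dir: east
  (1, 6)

>>> maze.sense dir: north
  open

>>> stack.push x: north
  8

>>> maze.move dir: north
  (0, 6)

>>> stack.pop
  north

>>> maze.move dir: south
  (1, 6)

>>> maze.sense dir: south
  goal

>>> maze.move dir: south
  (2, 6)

Answer: (2, 6)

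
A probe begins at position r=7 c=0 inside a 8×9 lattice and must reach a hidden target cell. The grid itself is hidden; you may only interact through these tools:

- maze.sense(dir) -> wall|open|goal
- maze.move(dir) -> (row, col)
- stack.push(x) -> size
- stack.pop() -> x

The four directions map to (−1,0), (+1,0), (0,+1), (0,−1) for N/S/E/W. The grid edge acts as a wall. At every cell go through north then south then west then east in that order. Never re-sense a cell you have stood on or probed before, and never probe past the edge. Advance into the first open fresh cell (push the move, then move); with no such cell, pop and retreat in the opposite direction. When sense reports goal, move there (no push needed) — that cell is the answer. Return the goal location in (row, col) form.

# sense(dir: north) -> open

# push(x: north) -> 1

# move(dir: north) -> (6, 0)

# sense(dir: north) -> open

# push(x: north) -> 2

# move(dir: north) -> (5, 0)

# sense(dir: north) -> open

# push(x: north) -> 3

# move(dir: north) -> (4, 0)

# sense(dir: north) -> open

# push(x: north) -> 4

# move(dir: north) -> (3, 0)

# sense(dir: north) -> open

# push(x: north) -> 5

# move(dir: north) -> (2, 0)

# sense(dir: north) -> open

# push(x: north) -> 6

# move(dir: north) -> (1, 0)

# sense(dir: north) -> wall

# sense(dir: east) -> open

# push(x: east) -> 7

# move(dir: east) -> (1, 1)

# sense(dir: north) -> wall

# sense(dir: south) -> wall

# sense(dir: east) -> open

# push(x: east) -> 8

# move(dir: east) -> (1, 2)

# sense(dir: north) -> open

# push(x: north) -> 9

# move(dir: north) -> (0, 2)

# sense(dir: east) -> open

# push(x: east) -> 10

# move(dir: east) -> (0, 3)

# sense(dir: south) -> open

# push(x: south) -> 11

# move(dir: south) -> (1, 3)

# sense(dir: south) -> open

# push(x: south) -> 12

# move(dir: south) -> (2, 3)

# sense(dir: south) -> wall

# sense(dir: west) -> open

# push(x: west) -> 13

# move(dir: west) -> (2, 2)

# sense(dir: south) -> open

# push(x: south) -> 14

# move(dir: south) -> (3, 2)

# sense(dir: south) -> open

# push(x: south) -> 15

# move(dir: south) -> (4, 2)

# sense(dir: south) -> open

# push(x: south) -> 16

# move(dir: south) -> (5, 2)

# sense(dir: south) -> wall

# sense(dir: west) -> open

# push(x: west) -> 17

# move(dir: west) -> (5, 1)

# sense(dir: north) -> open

# push(x: north) -> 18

# move(dir: north) -> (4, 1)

# sense(dir: north) -> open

# push(x: north) -> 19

# move(dir: north) -> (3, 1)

# pop() -> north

# move(dir: south) -> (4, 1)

# pop() -> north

# move(dir: south) -> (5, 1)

# sense(dir: south) -> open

# push(x: south) -> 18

# move(dir: south) -> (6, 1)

# sense(dir: south) -> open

# push(x: south) -> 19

# move(dir: south) -> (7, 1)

# sense(dir: east) -> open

# push(x: east) -> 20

# move(dir: east) -> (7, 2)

# sense(dir: east) -> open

# push(x: east) -> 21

# move(dir: east) -> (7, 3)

# sense(dir: north) -> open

# push(x: north) -> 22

# move(dir: north) -> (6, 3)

# sense(dir: north) -> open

# push(x: north) -> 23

# move(dir: north) -> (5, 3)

# sense(dir: north) -> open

# push(x: north) -> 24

# move(dir: north) -> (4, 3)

# sense(dir: east) -> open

# push(x: east) -> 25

# move(dir: east) -> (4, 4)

# sense(dir: north) -> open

# push(x: north) -> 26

# move(dir: north) -> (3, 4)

# sense(dir: north) -> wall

# sense(dir: east) -> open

# push(x: east) -> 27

# move(dir: east) -> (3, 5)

# sense(dir: north) -> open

# push(x: north) -> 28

# move(dir: north) -> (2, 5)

# sense(dir: north) -> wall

# sense(dir: east) -> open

# push(x: east) -> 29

# move(dir: east) -> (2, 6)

# sense(dir: north) -> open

# push(x: north) -> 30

# move(dir: north) -> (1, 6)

# sense(dir: north) -> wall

# sense(dir: east) -> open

# push(x: east) -> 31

# move(dir: east) -> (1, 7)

# sense(dir: north) -> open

# push(x: north) -> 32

# move(dir: north) -> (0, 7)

# sense(dir: east) -> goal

# move(dir: east) -> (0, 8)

Answer: (0, 8)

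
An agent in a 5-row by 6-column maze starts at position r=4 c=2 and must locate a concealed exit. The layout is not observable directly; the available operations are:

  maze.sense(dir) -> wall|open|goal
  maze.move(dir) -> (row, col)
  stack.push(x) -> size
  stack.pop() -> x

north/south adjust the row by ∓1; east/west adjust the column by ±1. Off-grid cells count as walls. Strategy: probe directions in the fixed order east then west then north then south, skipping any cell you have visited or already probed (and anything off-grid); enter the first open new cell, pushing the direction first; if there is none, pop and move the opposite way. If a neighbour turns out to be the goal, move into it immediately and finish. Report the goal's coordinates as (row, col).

==> maze.sense(east)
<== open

==> stack.push(east)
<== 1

==> maze.move(east)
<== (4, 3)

==> maze.sense(east)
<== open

==> stack.push(east)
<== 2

==> maze.move(east)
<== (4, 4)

==> maze.sense(east)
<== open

==> stack.push(east)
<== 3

==> maze.move(east)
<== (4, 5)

==> maze.sense(north)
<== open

==> stack.push(north)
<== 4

==> maze.move(north)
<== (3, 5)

==> maze.sense(west)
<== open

==> stack.push(west)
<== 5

==> maze.move(west)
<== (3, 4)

==> maze.sense(west)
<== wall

==> maze.sense(north)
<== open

==> stack.push(north)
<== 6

==> maze.move(north)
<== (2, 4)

==> maze.sense(east)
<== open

==> stack.push(east)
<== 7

==> maze.move(east)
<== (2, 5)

==> maze.sense(north)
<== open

==> stack.push(north)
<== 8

==> maze.move(north)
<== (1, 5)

==> maze.sense(west)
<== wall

==> maze.sense(north)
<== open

==> stack.push(north)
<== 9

==> maze.move(north)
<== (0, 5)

==> maze.sense(west)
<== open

==> stack.push(west)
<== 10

==> maze.move(west)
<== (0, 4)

==> maze.sense(west)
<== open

==> stack.push(west)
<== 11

==> maze.move(west)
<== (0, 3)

==> maze.sense(west)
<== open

==> stack.push(west)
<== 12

==> maze.move(west)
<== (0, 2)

==> maze.sense(west)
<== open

==> stack.push(west)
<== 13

==> maze.move(west)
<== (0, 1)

==> maze.sense(west)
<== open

==> stack.push(west)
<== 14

==> maze.move(west)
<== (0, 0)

==> maze.sense(south)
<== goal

==> maze.move(south)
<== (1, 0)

Answer: (1, 0)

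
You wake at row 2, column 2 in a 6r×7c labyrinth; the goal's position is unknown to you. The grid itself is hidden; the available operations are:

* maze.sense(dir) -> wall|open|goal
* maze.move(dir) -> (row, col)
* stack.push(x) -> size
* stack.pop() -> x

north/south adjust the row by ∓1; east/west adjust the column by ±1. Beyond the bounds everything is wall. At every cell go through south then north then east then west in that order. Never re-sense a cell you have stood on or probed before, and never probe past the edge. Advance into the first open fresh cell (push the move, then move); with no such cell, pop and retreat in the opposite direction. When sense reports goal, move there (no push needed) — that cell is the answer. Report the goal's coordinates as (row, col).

~$ maze.sense dir=south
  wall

~$ maze.sense dir=north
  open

~$ stack.push x=north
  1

~$ maze.move dir=north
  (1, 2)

~$ maze.sense dir=north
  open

~$ stack.push x=north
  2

~$ maze.move dir=north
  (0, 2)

~$ maze.sense dir=east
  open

~$ stack.push x=east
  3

~$ maze.move dir=east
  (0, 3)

~$ maze.sense dir=south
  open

~$ stack.push x=south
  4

~$ maze.move dir=south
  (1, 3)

~$ maze.sense dir=south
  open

~$ stack.push x=south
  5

~$ maze.move dir=south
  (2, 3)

~$ maze.sense dir=south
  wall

~$ maze.sense dir=east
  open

~$ stack.push x=east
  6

~$ maze.move dir=east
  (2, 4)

~$ maze.sense dir=south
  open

~$ stack.push x=south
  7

~$ maze.move dir=south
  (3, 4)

~$ maze.sense dir=south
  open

~$ stack.push x=south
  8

~$ maze.move dir=south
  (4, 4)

~$ maze.sense dir=south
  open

~$ stack.push x=south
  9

~$ maze.move dir=south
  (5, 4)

~$ maze.sense dir=east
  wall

~$ maze.sense dir=west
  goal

~$ maze.move dir=west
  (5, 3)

Answer: (5, 3)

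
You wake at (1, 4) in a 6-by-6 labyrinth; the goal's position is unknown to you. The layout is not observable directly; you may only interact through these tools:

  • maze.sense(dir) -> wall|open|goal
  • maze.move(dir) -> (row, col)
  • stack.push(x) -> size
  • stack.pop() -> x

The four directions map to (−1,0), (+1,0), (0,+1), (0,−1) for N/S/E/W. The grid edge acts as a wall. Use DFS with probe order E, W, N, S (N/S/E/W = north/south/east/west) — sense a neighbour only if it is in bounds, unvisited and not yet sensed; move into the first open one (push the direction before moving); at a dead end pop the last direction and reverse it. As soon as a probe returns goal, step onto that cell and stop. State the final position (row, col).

% 1. sense(east) => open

% 2. push(east) => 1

% 3. move(east) => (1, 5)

% 4. sense(north) => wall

% 5. sense(south) => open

% 6. push(south) => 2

% 7. move(south) => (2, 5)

% 8. sense(west) => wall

% 9. sense(south) => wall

% 10. pop() => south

% 11. move(north) => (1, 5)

% 12. pop() => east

% 13. move(west) => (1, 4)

% 14. sense(west) => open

% 15. push(west) => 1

% 16. move(west) => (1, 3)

% 17. sense(west) => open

% 18. push(west) => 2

% 19. move(west) => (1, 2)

% 20. sense(west) => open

% 21. push(west) => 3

% 22. move(west) => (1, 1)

% 23. sense(west) => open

% 24. push(west) => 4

% 25. move(west) => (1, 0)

% 26. sense(north) => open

% 27. push(north) => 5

% 28. move(north) => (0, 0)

% 29. sense(east) => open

% 30. push(east) => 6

% 31. move(east) => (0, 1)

% 32. sense(east) => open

% 33. push(east) => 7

% 34. move(east) => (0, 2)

% 35. sense(east) => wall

% 36. pop() => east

% 37. move(west) => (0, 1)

% 38. pop() => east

% 39. move(west) => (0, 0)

% 40. pop() => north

% 41. move(south) => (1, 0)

% 42. sense(south) => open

% 43. push(south) => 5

% 44. move(south) => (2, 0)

% 45. sense(east) => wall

% 46. sense(south) => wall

% 47. pop() => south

% 48. move(north) => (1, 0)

% 49. pop() => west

% 50. move(east) => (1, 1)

% 51. pop() => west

% 52. move(east) => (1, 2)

% 53. sense(south) => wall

% 54. pop() => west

% 55. move(east) => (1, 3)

% 56. sense(south) => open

% 57. push(south) => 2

% 58. move(south) => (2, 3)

% 59. sense(south) => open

% 60. push(south) => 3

% 61. move(south) => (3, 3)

% 62. sense(east) => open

% 63. push(east) => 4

% 64. move(east) => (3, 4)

% 65. sense(south) => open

% 66. push(south) => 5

% 67. move(south) => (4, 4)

% 68. sense(east) => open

% 69. push(east) => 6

% 70. move(east) => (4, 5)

% 71. sense(south) => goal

% 72. move(south) => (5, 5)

Answer: (5, 5)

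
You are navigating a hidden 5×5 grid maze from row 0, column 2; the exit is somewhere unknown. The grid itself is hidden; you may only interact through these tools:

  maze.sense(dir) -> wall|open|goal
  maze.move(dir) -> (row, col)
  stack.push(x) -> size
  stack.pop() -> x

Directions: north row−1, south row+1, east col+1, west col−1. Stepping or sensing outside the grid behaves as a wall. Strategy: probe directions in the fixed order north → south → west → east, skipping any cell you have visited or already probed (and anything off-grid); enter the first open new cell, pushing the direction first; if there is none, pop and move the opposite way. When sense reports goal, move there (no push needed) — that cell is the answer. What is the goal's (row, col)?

→ maze.sense(dir: south)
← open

→ stack.push(x: south)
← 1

→ maze.move(dir: south)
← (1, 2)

→ maze.sense(dir: south)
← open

→ stack.push(x: south)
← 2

→ maze.move(dir: south)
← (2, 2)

→ maze.sense(dir: south)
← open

→ stack.push(x: south)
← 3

→ maze.move(dir: south)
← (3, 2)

→ maze.sense(dir: south)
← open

→ stack.push(x: south)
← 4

→ maze.move(dir: south)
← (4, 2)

→ maze.sense(dir: west)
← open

→ stack.push(x: west)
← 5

→ maze.move(dir: west)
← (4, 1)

→ maze.sense(dir: north)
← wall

→ maze.sense(dir: west)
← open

→ stack.push(x: west)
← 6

→ maze.move(dir: west)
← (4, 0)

→ maze.sense(dir: north)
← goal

→ maze.move(dir: north)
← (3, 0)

Answer: (3, 0)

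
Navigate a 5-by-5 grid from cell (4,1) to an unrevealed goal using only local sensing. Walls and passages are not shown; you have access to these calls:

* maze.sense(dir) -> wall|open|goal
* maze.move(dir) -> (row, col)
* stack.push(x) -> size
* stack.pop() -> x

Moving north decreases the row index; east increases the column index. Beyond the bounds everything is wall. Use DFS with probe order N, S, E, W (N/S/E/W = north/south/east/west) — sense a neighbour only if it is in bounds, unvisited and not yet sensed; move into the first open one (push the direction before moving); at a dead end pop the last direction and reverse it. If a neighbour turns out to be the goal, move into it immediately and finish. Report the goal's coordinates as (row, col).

Then maze.sense passing north, giving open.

Invoking stack.push passing north, — result: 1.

Now I run maze.move passing north, yielding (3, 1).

I call maze.sense passing north, and get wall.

Calling maze.sense passing east, giving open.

Invoking stack.push passing east, and observe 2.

Then maze.move passing east, giving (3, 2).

I invoke maze.sense passing north, — result: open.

Next I call stack.push passing north, giving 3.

I use maze.move passing north, and observe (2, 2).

I use maze.sense passing north, and get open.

Invoking stack.push passing north, and observe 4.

Invoking maze.move passing north, → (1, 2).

I use maze.sense passing north, and observe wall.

Then maze.sense passing east, and observe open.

Invoking stack.push passing east, giving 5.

I invoke maze.move passing east, — result: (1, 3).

Now I run maze.sense passing north, → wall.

Calling maze.sense passing south, and see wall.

I use maze.sense passing east, and get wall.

I use stack.pop, → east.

Using maze.move passing west, — result: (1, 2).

Then maze.sense passing west, which returns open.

I call stack.push passing west, and see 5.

Invoking maze.move passing west, → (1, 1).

Calling maze.sense passing north, — result: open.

Invoking stack.push passing north, — result: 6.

Using maze.move passing north, → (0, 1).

I call maze.sense passing west, and see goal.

Next I call maze.move passing west, which returns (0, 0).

Answer: (0, 0)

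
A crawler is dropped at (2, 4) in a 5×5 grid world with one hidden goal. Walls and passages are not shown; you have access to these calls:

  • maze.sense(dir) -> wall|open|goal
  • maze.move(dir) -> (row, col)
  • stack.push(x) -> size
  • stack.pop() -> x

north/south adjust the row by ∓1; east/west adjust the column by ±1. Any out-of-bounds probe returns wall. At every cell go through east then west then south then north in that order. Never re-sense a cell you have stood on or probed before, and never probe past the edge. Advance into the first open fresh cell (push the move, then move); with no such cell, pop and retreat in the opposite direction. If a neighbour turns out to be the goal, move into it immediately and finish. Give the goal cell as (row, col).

-- maze.sense(dir=west) ~> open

-- stack.push(x=west) ~> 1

-- maze.move(dir=west) ~> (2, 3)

-- maze.sense(dir=west) ~> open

-- stack.push(x=west) ~> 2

-- maze.move(dir=west) ~> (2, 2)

-- maze.sense(dir=west) ~> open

-- stack.push(x=west) ~> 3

-- maze.move(dir=west) ~> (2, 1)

-- maze.sense(dir=west) ~> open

-- stack.push(x=west) ~> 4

-- maze.move(dir=west) ~> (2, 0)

-- maze.sense(dir=south) ~> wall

-- maze.sense(dir=north) ~> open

-- stack.push(x=north) ~> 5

-- maze.move(dir=north) ~> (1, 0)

-- maze.sense(dir=east) ~> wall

-- maze.sense(dir=north) ~> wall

-- stack.pop() ~> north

-- maze.move(dir=south) ~> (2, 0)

-- stack.pop() ~> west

-- maze.move(dir=east) ~> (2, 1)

-- maze.sense(dir=south) ~> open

-- stack.push(x=south) ~> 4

-- maze.move(dir=south) ~> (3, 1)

-- maze.sense(dir=east) ~> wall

-- maze.sense(dir=south) ~> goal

-- maze.move(dir=south) ~> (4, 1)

Answer: (4, 1)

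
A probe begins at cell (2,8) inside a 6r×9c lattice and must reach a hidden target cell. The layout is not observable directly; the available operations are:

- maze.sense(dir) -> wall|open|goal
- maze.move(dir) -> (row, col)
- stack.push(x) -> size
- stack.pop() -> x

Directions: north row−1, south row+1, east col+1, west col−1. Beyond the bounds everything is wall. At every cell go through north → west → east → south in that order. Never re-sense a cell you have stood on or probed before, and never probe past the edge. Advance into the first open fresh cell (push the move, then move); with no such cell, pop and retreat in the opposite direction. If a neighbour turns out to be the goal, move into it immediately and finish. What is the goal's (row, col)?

Step: sense[dir: north]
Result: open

Step: push[x: north]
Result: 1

Step: move[dir: north]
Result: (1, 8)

Step: sense[dir: north]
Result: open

Step: push[x: north]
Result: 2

Step: move[dir: north]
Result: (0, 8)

Step: sense[dir: west]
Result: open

Step: push[x: west]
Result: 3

Step: move[dir: west]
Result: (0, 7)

Step: sense[dir: west]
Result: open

Step: push[x: west]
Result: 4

Step: move[dir: west]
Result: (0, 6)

Step: sense[dir: west]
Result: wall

Step: sense[dir: south]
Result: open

Step: push[x: south]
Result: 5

Step: move[dir: south]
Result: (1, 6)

Step: sense[dir: west]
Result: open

Step: push[x: west]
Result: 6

Step: move[dir: west]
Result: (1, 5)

Step: sense[dir: west]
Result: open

Step: push[x: west]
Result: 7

Step: move[dir: west]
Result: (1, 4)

Step: sense[dir: north]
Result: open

Step: push[x: north]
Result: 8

Step: move[dir: north]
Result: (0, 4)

Step: sense[dir: west]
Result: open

Step: push[x: west]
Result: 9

Step: move[dir: west]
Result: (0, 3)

Step: sense[dir: west]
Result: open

Step: push[x: west]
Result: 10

Step: move[dir: west]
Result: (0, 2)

Step: sense[dir: west]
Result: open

Step: push[x: west]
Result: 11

Step: move[dir: west]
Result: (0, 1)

Step: sense[dir: west]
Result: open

Step: push[x: west]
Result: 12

Step: move[dir: west]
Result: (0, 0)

Step: sense[dir: south]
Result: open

Step: push[x: south]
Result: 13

Step: move[dir: south]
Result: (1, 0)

Step: sense[dir: east]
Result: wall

Step: sense[dir: south]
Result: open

Step: push[x: south]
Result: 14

Step: move[dir: south]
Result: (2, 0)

Step: sense[dir: east]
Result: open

Step: push[x: east]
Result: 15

Step: move[dir: east]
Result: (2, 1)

Step: sense[dir: east]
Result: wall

Step: sense[dir: south]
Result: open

Step: push[x: south]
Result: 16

Step: move[dir: south]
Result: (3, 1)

Step: sense[dir: west]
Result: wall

Step: sense[dir: east]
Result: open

Step: push[x: east]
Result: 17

Step: move[dir: east]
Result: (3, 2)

Step: sense[dir: east]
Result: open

Step: push[x: east]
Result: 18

Step: move[dir: east]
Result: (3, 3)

Step: sense[dir: north]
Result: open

Step: push[x: north]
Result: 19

Step: move[dir: north]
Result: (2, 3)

Step: sense[dir: north]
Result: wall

Step: sense[dir: east]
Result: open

Step: push[x: east]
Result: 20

Step: move[dir: east]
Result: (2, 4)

Step: sense[dir: east]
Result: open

Step: push[x: east]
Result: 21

Step: move[dir: east]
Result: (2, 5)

Step: sense[dir: east]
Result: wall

Step: sense[dir: south]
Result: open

Step: push[x: south]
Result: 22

Step: move[dir: south]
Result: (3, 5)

Step: sense[dir: west]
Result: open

Step: push[x: west]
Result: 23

Step: move[dir: west]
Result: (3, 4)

Step: sense[dir: south]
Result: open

Step: push[x: south]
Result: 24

Step: move[dir: south]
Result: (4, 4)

Step: sense[dir: west]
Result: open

Step: push[x: west]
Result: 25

Step: move[dir: west]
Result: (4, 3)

Step: sense[dir: west]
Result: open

Step: push[x: west]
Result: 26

Step: move[dir: west]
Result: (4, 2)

Step: sense[dir: west]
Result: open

Step: push[x: west]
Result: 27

Step: move[dir: west]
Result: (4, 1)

Step: sense[dir: west]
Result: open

Step: push[x: west]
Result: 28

Step: move[dir: west]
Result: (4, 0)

Step: sense[dir: south]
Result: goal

Step: move[dir: south]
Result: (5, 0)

Answer: (5, 0)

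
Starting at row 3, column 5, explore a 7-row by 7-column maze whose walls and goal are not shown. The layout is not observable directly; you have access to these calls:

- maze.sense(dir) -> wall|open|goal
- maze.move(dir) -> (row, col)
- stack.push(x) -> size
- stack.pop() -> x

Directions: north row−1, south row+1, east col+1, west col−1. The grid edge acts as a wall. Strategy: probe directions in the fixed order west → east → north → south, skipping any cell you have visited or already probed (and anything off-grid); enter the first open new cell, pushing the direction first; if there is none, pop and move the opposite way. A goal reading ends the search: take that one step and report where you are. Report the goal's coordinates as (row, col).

I try maze.sense with dir=west, → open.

I invoke stack.push with x=west, giving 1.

I try maze.move with dir=west, — result: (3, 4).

I call maze.sense with dir=west, : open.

I try stack.push with x=west, — result: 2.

Using maze.move with dir=west, and get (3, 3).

Next I call maze.sense with dir=west, and observe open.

Now I run stack.push with x=west, — result: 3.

I call maze.move with dir=west, yielding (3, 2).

I run maze.sense with dir=west, and see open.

I use stack.push with x=west, which returns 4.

Using maze.move with dir=west, which returns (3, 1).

Using maze.sense with dir=west, yielding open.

I run stack.push with x=west, and get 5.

Now I run maze.move with dir=west, and get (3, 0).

I call maze.sense with dir=north, → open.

I invoke stack.push with x=north, giving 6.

I run maze.move with dir=north, giving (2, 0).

I try maze.sense with dir=east, — result: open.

Using stack.push with x=east, and get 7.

I run maze.move with dir=east, — result: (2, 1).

Then maze.sense with dir=east, → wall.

Next I call maze.sense with dir=north, yielding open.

Now I run stack.push with x=north, : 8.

I use maze.move with dir=north, — result: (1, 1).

I invoke maze.sense with dir=west, and get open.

Calling stack.push with x=west, and get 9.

Invoking maze.move with dir=west, which returns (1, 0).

Invoking maze.sense with dir=north, yielding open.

Using stack.push with x=north, and observe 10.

Using maze.move with dir=north, and get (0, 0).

Next I call maze.sense with dir=east, and observe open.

Invoking stack.push with x=east, which returns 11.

I use maze.move with dir=east, : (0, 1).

Now I run maze.sense with dir=east, and get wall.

I call stack.pop, → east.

I call maze.move with dir=west, → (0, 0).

I invoke stack.pop, and see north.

I call maze.move with dir=south, and get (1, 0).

I invoke stack.pop, giving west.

Invoking maze.move with dir=east, giving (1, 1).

Next I call maze.sense with dir=east, which returns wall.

I use stack.pop(), yielding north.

Using maze.move with dir=south, which returns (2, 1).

Then stack.pop(), → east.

Next I call maze.move with dir=west, which returns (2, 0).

Then stack.pop(), giving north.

Calling maze.move with dir=south, yielding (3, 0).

Next I call maze.sense with dir=south, which returns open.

I try stack.push with x=south, and see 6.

I use maze.move with dir=south, : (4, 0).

Then maze.sense with dir=east, and see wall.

I call maze.sense with dir=south, giving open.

Invoking stack.push with x=south, which returns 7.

I run maze.move with dir=south, and get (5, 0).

Using maze.sense with dir=east, and observe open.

Calling stack.push with x=east, — result: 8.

Using maze.move with dir=east, and observe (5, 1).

I run maze.sense with dir=east, → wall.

I run maze.sense with dir=south, which returns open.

I call stack.push with x=south, and see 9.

I run maze.move with dir=south, → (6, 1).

Now I run maze.sense with dir=west, and observe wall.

I run maze.sense with dir=east, → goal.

Invoking maze.move with dir=east, and observe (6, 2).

Answer: (6, 2)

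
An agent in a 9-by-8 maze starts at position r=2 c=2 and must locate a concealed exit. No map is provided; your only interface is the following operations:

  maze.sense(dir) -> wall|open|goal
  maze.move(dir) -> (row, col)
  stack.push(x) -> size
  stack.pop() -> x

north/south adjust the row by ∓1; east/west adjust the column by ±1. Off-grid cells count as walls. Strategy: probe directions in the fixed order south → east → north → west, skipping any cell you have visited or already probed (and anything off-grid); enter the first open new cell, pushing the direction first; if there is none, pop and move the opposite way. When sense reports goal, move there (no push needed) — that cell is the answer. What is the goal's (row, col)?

Action: maze.sense[dir=south]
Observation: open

Action: stack.push[x=south]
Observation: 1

Action: maze.move[dir=south]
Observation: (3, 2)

Action: maze.sense[dir=south]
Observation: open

Action: stack.push[x=south]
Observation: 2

Action: maze.move[dir=south]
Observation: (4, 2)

Action: maze.sense[dir=south]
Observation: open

Action: stack.push[x=south]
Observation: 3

Action: maze.move[dir=south]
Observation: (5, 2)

Action: maze.sense[dir=south]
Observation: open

Action: stack.push[x=south]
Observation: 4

Action: maze.move[dir=south]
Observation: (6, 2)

Action: maze.sense[dir=south]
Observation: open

Action: stack.push[x=south]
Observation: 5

Action: maze.move[dir=south]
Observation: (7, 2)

Action: maze.sense[dir=south]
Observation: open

Action: stack.push[x=south]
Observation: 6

Action: maze.move[dir=south]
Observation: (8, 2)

Action: maze.sense[dir=east]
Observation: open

Action: stack.push[x=east]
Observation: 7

Action: maze.move[dir=east]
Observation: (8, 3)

Action: maze.sense[dir=east]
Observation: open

Action: stack.push[x=east]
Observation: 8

Action: maze.move[dir=east]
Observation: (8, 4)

Action: maze.sense[dir=east]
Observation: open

Action: stack.push[x=east]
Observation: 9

Action: maze.move[dir=east]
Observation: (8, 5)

Action: maze.sense[dir=east]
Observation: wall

Action: maze.sense[dir=north]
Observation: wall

Action: stack.pop[]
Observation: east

Action: maze.move[dir=west]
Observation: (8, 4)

Action: maze.sense[dir=north]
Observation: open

Action: stack.push[x=north]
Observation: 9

Action: maze.move[dir=north]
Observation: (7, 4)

Action: maze.sense[dir=north]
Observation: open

Action: stack.push[x=north]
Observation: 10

Action: maze.move[dir=north]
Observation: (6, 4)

Action: maze.sense[dir=east]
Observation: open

Action: stack.push[x=east]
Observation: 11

Action: maze.move[dir=east]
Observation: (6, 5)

Action: maze.sense[dir=east]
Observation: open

Action: stack.push[x=east]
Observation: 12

Action: maze.move[dir=east]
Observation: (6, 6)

Action: maze.sense[dir=south]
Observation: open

Action: stack.push[x=south]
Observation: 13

Action: maze.move[dir=south]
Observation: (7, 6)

Action: maze.sense[dir=east]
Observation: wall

Action: stack.pop[]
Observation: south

Action: maze.move[dir=north]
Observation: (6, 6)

Action: maze.sense[dir=east]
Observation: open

Action: stack.push[x=east]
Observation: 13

Action: maze.move[dir=east]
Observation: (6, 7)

Action: maze.sense[dir=north]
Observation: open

Action: stack.push[x=north]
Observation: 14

Action: maze.move[dir=north]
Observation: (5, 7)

Action: maze.sense[dir=north]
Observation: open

Action: stack.push[x=north]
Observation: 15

Action: maze.move[dir=north]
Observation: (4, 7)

Action: maze.sense[dir=north]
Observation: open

Action: stack.push[x=north]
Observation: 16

Action: maze.move[dir=north]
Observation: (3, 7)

Action: maze.sense[dir=north]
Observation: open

Action: stack.push[x=north]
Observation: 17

Action: maze.move[dir=north]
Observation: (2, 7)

Action: maze.sense[dir=north]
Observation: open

Action: stack.push[x=north]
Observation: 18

Action: maze.move[dir=north]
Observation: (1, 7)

Action: maze.sense[dir=north]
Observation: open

Action: stack.push[x=north]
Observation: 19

Action: maze.move[dir=north]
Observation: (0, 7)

Action: maze.sense[dir=west]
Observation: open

Action: stack.push[x=west]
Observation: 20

Action: maze.move[dir=west]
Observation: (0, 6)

Action: maze.sense[dir=south]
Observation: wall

Action: maze.sense[dir=west]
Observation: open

Action: stack.push[x=west]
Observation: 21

Action: maze.move[dir=west]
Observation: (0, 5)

Action: maze.sense[dir=south]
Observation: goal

Action: maze.move[dir=south]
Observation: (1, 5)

Answer: (1, 5)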